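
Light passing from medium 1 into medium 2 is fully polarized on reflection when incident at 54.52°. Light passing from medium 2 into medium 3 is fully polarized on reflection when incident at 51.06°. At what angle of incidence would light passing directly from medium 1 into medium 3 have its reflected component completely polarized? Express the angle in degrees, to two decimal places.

θ_B ≈ 60.06°

n₂/n₁ = tan 54.52° = 1.4030 and n₃/n₂ = tan 51.06° = 1.2375.
n₃/n₁ = 1.7363. Then tan θ_B(1→3) = n₃/n₁, so θ_B(1→3) = arctan(1.7363) = 60.06°.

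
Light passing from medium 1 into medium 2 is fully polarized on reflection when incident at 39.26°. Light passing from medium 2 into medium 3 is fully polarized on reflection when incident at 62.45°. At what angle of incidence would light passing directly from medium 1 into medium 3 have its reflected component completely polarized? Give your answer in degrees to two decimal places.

Each Brewster angle gives a ratio: n₂/n₁ = tan 39.26° = 0.8173, n₃/n₂ = tan 62.45° = 1.9169.
Multiplying, n₃/n₁ = 0.8173 × 1.9169 = 1.5667, and θ_B(1→3) = arctan 1.5667 = 57.45°.

θ_B ≈ 57.45°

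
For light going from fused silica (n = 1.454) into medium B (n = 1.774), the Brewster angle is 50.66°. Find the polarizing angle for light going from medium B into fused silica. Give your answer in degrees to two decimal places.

θ_B' ≈ 39.34°

tan θ_B' = n₁/n₂ = 1/tan θ_B, so θ_B' = 90° − θ_B.
θ_B' = 90° − 50.66° = 39.34°.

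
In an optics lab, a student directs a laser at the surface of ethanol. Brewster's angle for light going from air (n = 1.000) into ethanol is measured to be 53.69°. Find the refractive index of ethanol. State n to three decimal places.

n ≈ 1.361

Brewster's law: tan θ_B = n₂/n₁ (light incident in air, refracted into ethanol).
n₂ = n₁ tan θ_B = 1.000 × tan 53.69° = 1.361.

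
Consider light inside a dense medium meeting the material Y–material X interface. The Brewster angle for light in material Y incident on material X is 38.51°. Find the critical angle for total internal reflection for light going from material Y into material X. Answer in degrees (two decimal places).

n₂/n₁ = tan 38.51° = 0.7957; the critical angle satisfies sin θ_c = n₂/n₁.
θ_c = arcsin(0.7957) = 52.72°.

θ_c ≈ 52.72°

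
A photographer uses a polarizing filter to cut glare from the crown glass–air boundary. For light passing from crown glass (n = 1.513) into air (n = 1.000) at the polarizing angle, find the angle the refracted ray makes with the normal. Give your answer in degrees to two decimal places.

θ_B = arctan(n₂/n₁) = arctan(1.000/1.513) = 33.46°.
The refracted ray is perpendicular to the reflected ray, so θ_t = 90° − θ_B = 56.54°.

θ_t ≈ 56.54°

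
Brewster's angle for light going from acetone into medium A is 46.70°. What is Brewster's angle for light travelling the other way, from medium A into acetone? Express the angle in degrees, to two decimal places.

tan θ_B' = n₁/n₂ = 1/tan θ_B, so θ_B' = 90° − θ_B.
θ_B' = 90° − 46.70° = 43.30°.

θ_B' ≈ 43.30°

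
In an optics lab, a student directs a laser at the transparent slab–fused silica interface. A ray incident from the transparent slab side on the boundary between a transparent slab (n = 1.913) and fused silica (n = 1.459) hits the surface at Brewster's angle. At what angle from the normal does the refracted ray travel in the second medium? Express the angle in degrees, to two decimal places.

θ_t ≈ 52.67°

tan θ_B = n₂/n₁ = 1.459/1.913 = 0.7627, so θ_B = 37.33°.
The refracted ray is perpendicular to the reflected ray, so θ_t = 90° − θ_B = 52.67°.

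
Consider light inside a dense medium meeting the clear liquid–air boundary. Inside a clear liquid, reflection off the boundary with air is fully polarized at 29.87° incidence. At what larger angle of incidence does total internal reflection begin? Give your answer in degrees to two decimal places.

tan θ_B = n₂/n₁ = tan 29.87° = 0.5743.
Total internal reflection: sin θ_c = n₂/n₁ = 0.5743.
θ_c = arcsin(0.5743) = 35.05°.

θ_c ≈ 35.05°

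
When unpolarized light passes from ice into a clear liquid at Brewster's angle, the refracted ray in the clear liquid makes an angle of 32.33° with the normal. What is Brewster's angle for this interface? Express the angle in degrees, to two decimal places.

θ_B ≈ 57.67°

Since the reflected and refracted rays are at right angles at the polarizing angle, θ_B + θ_t = 90°.
θ_B = 90° − 32.33° = 57.67°.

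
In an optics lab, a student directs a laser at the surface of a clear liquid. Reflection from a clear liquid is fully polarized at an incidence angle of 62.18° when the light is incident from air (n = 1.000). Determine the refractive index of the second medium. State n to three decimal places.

At the Brewster angle, tan θ_B = n₂/n₁ with n₁ on the incident side (air) and n₂ on the transmitted side (a clear liquid).
n₂ = n₁ tan θ_B = 1.000 × tan 62.18° = 1.895.

n ≈ 1.895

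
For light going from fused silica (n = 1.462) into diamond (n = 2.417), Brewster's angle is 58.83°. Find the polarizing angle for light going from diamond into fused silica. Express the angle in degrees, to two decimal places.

θ_B' ≈ 31.17°

tan θ_B' = n₁/n₂ = 1/tan θ_B, so θ_B' = 90° − θ_B.
θ_B' = 90° − 58.83° = 31.17°.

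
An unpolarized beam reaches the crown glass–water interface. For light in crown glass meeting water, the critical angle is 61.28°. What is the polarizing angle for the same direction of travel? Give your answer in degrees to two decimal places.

θ_B ≈ 41.25°

At the critical angle sin θ_c = n₂/n₁, giving n₂/n₁ = sin 61.28° = 0.8770.
Then tan θ_B = n₂/n₁ = 0.8770, so θ_B = arctan 0.8770 = 41.25°.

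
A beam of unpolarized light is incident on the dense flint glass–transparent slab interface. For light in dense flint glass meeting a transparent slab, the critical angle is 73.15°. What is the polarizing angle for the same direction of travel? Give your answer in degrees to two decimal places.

At the critical angle sin θ_c = n₂/n₁, giving n₂/n₁ = sin 73.15° = 0.9571.
Then tan θ_B = n₂/n₁ = 0.9571, so θ_B = arctan 0.9571 = 43.74°.

θ_B ≈ 43.74°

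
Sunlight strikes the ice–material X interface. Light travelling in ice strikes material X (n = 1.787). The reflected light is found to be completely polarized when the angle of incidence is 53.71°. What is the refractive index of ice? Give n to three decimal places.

At Brewster's angle, tan θ_B = n₂/n₁ with n₁ on the incident side (ice) and n₂ on the transmitted side (material X).
n₁ = n₂ / tan θ_B = 1.787 / tan 53.71° = 1.312.

n ≈ 1.312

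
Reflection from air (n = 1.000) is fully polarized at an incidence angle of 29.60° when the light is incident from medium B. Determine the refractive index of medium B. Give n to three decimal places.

At Brewster's angle, tan θ_B = n₂/n₁ with n₁ on the incident side (medium B) and n₂ on the transmitted side (air).
n₁ = n₂ / tan θ_B = 1.000 / tan 29.60° = 1.760.

n ≈ 1.760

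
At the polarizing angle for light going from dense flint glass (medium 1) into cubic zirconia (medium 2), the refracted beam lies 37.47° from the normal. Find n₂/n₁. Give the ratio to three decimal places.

n₂/n₁ ≈ 1.305

θ_B + θ_t = 90°, so θ_B = 90° − 37.47° = 52.53°.
tan θ_B = n₂/n₁, so n₂/n₁ = tan 52.53° = 1.305.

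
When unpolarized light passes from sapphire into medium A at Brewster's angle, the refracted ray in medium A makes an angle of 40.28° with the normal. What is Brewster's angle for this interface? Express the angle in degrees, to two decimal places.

At Brewster's angle the reflected and refracted rays are perpendicular, so θ_B + θ_t = 90°.
θ_B = 90° − 40.28° = 49.72°.

θ_B ≈ 49.72°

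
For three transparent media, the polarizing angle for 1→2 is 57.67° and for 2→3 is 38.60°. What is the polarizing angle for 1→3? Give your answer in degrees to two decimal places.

θ_B ≈ 51.59°

tan θ_B(1→2) = n₂/n₁ = tan 57.67° = 1.5800.
tan θ_B(2→3) = n₃/n₂ = tan 38.60° = 0.7983.
So n₃/n₁ = (n₂/n₁)(n₃/n₂) = 1.5800 × 0.7983 = 1.2613.
θ_B(1→3) = arctan(1.2613) = 51.59°.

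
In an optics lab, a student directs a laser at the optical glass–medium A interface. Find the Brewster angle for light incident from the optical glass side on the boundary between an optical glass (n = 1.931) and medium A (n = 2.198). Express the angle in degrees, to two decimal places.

The reflected p-component vanishes when tan θ_B = n₂/n₁.
Here n₂/n₁ = 2.198/1.931 = 1.1383, and Brewster's law gives tan θ_B = n₂/n₁. Taking the arctangent, θ_B = 48.70°.

θ_B ≈ 48.70°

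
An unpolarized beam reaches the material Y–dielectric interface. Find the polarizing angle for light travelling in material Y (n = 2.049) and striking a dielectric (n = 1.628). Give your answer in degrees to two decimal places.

θ_B ≈ 38.47°

Brewster's condition: tan θ_B = n₂/n₁ = 1.628/2.049 = 0.7945.
θ_B = arctan(0.7945) = 38.47°.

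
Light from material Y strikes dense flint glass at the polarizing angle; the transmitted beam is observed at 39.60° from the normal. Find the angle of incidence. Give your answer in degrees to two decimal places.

At Brewster's angle the reflected and refracted rays are perpendicular, so θ_B + θ_t = 90°.
So θ_B = 90° − θ_t = 90° − 39.60° = 50.40°.

θ_B ≈ 50.40°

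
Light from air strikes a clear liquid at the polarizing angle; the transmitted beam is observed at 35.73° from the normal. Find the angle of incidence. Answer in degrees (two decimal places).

At Brewster's angle the reflected and refracted rays are perpendicular, so θ_B + θ_t = 90°.
θ_B = 90° − 35.73° = 54.27°.

θ_B ≈ 54.27°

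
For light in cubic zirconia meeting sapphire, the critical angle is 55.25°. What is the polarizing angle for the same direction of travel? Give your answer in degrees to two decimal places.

n₂/n₁ = sin θ_c = sin 55.25° = 0.8216.
tan θ_B equals the same ratio, so θ_B = arctan(0.8216) = 39.41°.

θ_B ≈ 39.41°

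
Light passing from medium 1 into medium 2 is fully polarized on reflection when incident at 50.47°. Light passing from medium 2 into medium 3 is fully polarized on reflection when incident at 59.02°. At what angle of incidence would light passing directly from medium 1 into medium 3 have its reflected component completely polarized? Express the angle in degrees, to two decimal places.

θ_B ≈ 63.64°

tan θ_B(1→2) = n₂/n₁ = tan 50.47° = 1.2118.
tan θ_B(2→3) = n₃/n₂ = tan 59.02° = 1.6656.
n₃/n₁ = 2.0184. Then tan θ_B(1→3) = n₃/n₁, so θ_B(1→3) = arctan(2.0184) = 63.64°.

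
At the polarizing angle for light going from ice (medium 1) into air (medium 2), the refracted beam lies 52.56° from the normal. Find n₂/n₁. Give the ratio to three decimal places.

n₂/n₁ ≈ 0.766

At Brewster incidence θ_B = 90° − θ_t = 90° − 52.56° = 37.44°.
Then n₂/n₁ = tan θ_B = tan 37.44° = 0.766.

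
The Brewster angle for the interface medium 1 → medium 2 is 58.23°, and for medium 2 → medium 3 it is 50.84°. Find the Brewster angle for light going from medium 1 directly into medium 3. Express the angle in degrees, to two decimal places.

θ_B ≈ 63.23°

tan θ_B(1→2) = n₂/n₁ = tan 58.23° = 1.6147.
tan θ_B(2→3) = n₃/n₂ = tan 50.84° = 1.2279.
Multiplying, n₃/n₁ = 1.6147 × 1.2279 = 1.9827, and θ_B(1→3) = arctan 1.9827 = 63.23°.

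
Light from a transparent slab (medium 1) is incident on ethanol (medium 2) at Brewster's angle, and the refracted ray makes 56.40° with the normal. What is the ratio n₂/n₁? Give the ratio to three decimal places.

n₂/n₁ ≈ 0.664

At Brewster incidence θ_B = 90° − θ_t = 90° − 56.40° = 33.60°.
tan θ_B = n₂/n₁, so n₂/n₁ = tan 33.60° = 0.664.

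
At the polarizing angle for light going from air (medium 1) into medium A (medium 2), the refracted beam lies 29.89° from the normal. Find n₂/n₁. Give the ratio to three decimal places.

At Brewster incidence θ_B = 90° − θ_t = 90° − 29.89° = 60.11°.
Then n₂/n₁ = tan θ_B = tan 60.11° = 1.740.

n₂/n₁ ≈ 1.740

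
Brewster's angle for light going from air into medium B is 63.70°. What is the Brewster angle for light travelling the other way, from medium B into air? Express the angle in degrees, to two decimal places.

The two Brewster angles are complementary: θ_B' = 90° − θ_B = 90° − 63.70° = 26.30°.

θ_B' ≈ 26.30°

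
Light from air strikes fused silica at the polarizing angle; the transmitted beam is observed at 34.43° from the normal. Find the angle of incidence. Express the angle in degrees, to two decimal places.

Brewster's condition makes the reflected and refracted beams perpendicular: θ_B + θ_t = 90°.
So θ_B = 90° − θ_t = 90° − 34.43° = 55.57°.

θ_B ≈ 55.57°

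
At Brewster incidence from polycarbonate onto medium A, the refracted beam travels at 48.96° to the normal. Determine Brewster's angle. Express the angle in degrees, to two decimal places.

θ_B ≈ 41.04°

At Brewster's angle the reflected and refracted rays are perpendicular, so θ_B + θ_t = 90°.
θ_B = 90° − 48.96° = 41.04°.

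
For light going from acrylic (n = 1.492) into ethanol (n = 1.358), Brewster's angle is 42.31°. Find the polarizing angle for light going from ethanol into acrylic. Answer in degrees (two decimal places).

θ_B' ≈ 47.69°

The two Brewster angles are complementary: θ_B' = 90° − θ_B = 90° − 42.31° = 47.69°.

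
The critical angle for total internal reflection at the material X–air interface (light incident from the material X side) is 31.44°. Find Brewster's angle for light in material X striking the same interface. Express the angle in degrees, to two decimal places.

n₂/n₁ = sin θ_c = sin 31.44° = 0.5216.
tan θ_B equals the same ratio, so θ_B = arctan(0.5216) = 27.55°.

θ_B ≈ 27.55°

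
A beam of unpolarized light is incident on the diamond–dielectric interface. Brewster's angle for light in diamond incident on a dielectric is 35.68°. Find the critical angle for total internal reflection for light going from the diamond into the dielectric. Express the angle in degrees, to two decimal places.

θ_c ≈ 45.89°

tan θ_B = n₂/n₁ = tan 35.68° = 0.7180.
Total internal reflection: sin θ_c = n₂/n₁ = 0.7180.
θ_c = arcsin(0.7180) = 45.89°.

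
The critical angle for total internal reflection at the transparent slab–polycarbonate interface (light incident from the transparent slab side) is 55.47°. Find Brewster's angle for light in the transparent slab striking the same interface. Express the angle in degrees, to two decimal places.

n₂/n₁ = sin θ_c = sin 55.47° = 0.8238.
tan θ_B equals the same ratio, so θ_B = arctan(0.8238) = 39.48°.

θ_B ≈ 39.48°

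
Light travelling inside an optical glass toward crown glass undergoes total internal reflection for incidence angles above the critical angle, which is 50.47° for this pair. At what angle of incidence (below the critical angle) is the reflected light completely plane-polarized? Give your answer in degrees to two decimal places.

n₂/n₁ = sin θ_c = sin 50.47° = 0.7713.
tan θ_B equals the same ratio, so θ_B = arctan(0.7713) = 37.64°.

θ_B ≈ 37.64°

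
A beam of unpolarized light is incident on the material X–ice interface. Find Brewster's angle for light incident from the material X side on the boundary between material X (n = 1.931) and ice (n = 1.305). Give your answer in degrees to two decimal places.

tan θ_B = n₂/n₁ = 1.305/1.931 = 0.6758.
So θ_B = arctan 0.6758 = 34.05°.

θ_B ≈ 34.05°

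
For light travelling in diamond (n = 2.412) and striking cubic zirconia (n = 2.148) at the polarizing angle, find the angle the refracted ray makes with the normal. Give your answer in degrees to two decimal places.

θ_B = arctan(n₂/n₁) = arctan(2.148/2.412) = 41.69°.
Since θ_B + θ_t = 90° at Brewster incidence, θ_t = 90° − 41.69° = 48.31°.

θ_t ≈ 48.31°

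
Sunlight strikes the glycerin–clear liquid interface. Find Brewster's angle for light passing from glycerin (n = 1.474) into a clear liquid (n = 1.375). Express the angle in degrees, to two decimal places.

Brewster's condition: tan θ_B = n₂/n₁ = 1.375/1.474 = 0.9328.
θ_B = arctan(0.9328) = 43.01°.

θ_B ≈ 43.01°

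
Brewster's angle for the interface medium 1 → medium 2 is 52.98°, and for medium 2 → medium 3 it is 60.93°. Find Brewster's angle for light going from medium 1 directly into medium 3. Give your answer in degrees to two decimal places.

tan θ_B(1→2) = n₂/n₁ = tan 52.98° = 1.3261.
tan θ_B(2→3) = n₃/n₂ = tan 60.93° = 1.7989.
n₃/n₁ = 2.3854. Then tan θ_B(1→3) = n₃/n₁, so θ_B(1→3) = arctan(2.3854) = 67.26°.

θ_B ≈ 67.26°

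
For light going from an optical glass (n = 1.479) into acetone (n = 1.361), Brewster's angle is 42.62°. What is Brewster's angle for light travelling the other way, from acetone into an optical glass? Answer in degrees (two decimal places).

θ_B' ≈ 47.38°

tan θ_B' = n₁/n₂ = 1/tan θ_B, so θ_B' = 90° − θ_B.
θ_B' = 90° − 42.62° = 47.38°.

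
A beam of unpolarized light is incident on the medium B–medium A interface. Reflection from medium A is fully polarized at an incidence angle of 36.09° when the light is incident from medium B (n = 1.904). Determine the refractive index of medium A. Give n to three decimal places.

n ≈ 1.388

Full polarization of the reflected beam means tan θ_B = n₂/n₁, where n₁ is the incident medium (medium B).
n₂ = n₁ tan θ_B = 1.904 × tan 36.09° = 1.388.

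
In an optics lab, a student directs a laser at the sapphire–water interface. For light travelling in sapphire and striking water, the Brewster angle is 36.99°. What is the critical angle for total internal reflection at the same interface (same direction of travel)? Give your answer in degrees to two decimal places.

tan θ_B = n₂/n₁ = tan 36.99° = 0.7533.
Total internal reflection: sin θ_c = n₂/n₁ = 0.7533.
θ_c = arcsin(0.7533) = 48.88°.

θ_c ≈ 48.88°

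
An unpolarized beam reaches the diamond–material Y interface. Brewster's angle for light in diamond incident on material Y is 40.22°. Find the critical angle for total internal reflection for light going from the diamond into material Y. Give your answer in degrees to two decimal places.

tan θ_B = n₂/n₁ = tan 40.22° = 0.8457.
Total internal reflection: sin θ_c = n₂/n₁ = 0.8457.
θ_c = arcsin(0.8457) = 57.74°.

θ_c ≈ 57.74°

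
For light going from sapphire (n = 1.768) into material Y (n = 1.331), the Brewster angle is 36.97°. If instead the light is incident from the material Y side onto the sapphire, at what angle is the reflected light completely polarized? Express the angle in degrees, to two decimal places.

θ_B' ≈ 53.03°

Reversing the direction swaps n₁ and n₂, so tan θ_B' = 1/tan θ_B and θ_B' = 90° − θ_B.
Hence θ_B' = 90° − 36.97° = 53.03°.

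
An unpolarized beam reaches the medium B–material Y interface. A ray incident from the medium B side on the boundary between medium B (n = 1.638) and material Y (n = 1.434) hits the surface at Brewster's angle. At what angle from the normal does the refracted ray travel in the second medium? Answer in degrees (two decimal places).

θ_t ≈ 48.80°

First find Brewster's angle: tan θ_B = 1.434/1.638 = 0.8755, giving θ_B = 41.20°.
Since θ_B + θ_t = 90° at Brewster incidence, θ_t = 90° − 41.20° = 48.80°.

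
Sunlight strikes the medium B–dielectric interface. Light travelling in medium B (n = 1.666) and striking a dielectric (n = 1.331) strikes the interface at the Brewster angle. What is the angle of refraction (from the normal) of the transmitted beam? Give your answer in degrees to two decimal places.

tan θ_B = n₂/n₁ = 1.331/1.666 = 0.7989, so θ_B = 38.62°.
At Brewster's angle the reflected and refracted rays are perpendicular, so θ_t = 90° − θ_B = 90° − 38.62° = 51.38°.

θ_t ≈ 51.38°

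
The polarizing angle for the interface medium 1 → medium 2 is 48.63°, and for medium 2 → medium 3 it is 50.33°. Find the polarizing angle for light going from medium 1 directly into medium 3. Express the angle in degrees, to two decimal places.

tan θ_B(1→2) = n₂/n₁ = tan 48.63° = 1.1355.
tan θ_B(2→3) = n₃/n₂ = tan 50.33° = 1.2058.
So n₃/n₁ = (n₂/n₁)(n₃/n₂) = 1.1355 × 1.2058 = 1.3691.
θ_B(1→3) = arctan(1.3691) = 53.86°.

θ_B ≈ 53.86°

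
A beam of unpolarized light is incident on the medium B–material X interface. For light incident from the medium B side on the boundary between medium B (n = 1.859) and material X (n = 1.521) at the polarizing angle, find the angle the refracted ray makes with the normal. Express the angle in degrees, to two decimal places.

First find Brewster's angle: tan θ_B = 1.521/1.859 = 0.8182, giving θ_B = 39.29°.
The refracted ray is perpendicular to the reflected ray, so θ_t = 90° − θ_B = 50.71°.

θ_t ≈ 50.71°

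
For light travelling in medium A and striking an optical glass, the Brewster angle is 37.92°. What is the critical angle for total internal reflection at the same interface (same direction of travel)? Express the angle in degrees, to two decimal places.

θ_c ≈ 51.17°

n₂/n₁ = tan 37.92° = 0.7790; the critical angle satisfies sin θ_c = n₂/n₁.
θ_c = arcsin(0.7790) = 51.17°.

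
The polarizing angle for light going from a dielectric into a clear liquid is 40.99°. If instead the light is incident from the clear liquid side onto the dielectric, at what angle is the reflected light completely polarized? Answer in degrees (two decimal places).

θ_B' ≈ 49.01°

tan θ_B' = n₁/n₂ = 1/tan θ_B, so θ_B' = 90° − θ_B.
θ_B' = 90° − 40.99° = 49.01°.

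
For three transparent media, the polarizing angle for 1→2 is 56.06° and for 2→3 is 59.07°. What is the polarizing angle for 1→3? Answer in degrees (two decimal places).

tan θ_B(1→2) = n₂/n₁ = tan 56.06° = 1.4859.
tan θ_B(2→3) = n₃/n₂ = tan 59.07° = 1.6689.
Multiplying, n₃/n₁ = 1.4859 × 1.6689 = 2.4798, and θ_B(1→3) = arctan 2.4798 = 68.04°.

θ_B ≈ 68.04°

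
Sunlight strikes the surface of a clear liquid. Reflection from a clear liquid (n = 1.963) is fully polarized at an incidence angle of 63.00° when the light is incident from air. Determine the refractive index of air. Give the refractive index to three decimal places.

Brewster's law: tan θ_B = n₂/n₁ (light incident in air, refracted into a clear liquid).
n₁ = n₂ / tan θ_B = 1.963 / tan 63.00° = 1.000.

n ≈ 1.000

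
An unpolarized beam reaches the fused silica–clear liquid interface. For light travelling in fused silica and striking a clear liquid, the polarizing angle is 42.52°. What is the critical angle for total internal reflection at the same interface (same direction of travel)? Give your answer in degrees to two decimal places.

θ_c ≈ 66.49°

n₂/n₁ = tan 42.52° = 0.9170; the critical angle satisfies sin θ_c = n₂/n₁.
θ_c = arcsin(0.9170) = 66.49°.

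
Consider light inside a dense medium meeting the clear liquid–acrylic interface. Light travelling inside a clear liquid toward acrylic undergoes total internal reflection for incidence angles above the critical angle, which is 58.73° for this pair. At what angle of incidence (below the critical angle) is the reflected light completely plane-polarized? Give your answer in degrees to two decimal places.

At the critical angle sin θ_c = n₂/n₁, giving n₂/n₁ = sin 58.73° = 0.8547.
Then tan θ_B = n₂/n₁ = 0.8547, so θ_B = arctan 0.8547 = 40.52°.

θ_B ≈ 40.52°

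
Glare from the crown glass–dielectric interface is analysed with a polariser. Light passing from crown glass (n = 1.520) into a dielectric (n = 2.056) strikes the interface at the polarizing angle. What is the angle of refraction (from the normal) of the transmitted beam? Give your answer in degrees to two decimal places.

First find Brewster's angle: tan θ_B = 2.056/1.520 = 1.3526, giving θ_B = 53.52°.
Since θ_B + θ_t = 90° at Brewster incidence, θ_t = 90° − 53.52° = 36.48°.

θ_t ≈ 36.48°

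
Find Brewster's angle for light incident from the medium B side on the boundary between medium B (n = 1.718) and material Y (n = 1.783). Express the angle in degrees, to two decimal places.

The reflected p-component vanishes when tan θ_B = n₂/n₁.
Brewster's condition: tan θ_B = n₂/n₁ = 1.783/1.718 = 1.0378.
θ_B = arctan(1.0378) = 46.06°.

θ_B ≈ 46.06°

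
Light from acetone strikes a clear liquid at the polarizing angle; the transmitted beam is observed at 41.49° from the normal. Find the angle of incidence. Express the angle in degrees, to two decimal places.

Brewster's condition makes the reflected and refracted beams perpendicular: θ_B + θ_t = 90°.
So θ_B = 90° − θ_t = 90° − 41.49° = 48.51°.

θ_B ≈ 48.51°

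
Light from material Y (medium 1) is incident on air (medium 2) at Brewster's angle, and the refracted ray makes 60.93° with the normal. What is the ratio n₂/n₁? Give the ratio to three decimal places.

n₂/n₁ ≈ 0.556

At Brewster incidence θ_B = 90° − θ_t = 90° − 60.93° = 29.07°.
tan θ_B = n₂/n₁, so n₂/n₁ = tan 29.07° = 0.556.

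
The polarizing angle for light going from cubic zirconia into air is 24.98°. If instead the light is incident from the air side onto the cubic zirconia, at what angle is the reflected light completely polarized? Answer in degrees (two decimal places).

θ_B' ≈ 65.02°

The two Brewster angles are complementary: θ_B' = 90° − θ_B = 90° − 24.98° = 65.02°.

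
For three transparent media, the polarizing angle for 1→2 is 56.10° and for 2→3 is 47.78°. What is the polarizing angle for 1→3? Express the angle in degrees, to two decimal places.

tan θ_B(1→2) = n₂/n₁ = tan 56.10° = 1.4882.
tan θ_B(2→3) = n₃/n₂ = tan 47.78° = 1.1021.
So n₃/n₁ = (n₂/n₁)(n₃/n₂) = 1.4882 × 1.1021 = 1.6401.
θ_B(1→3) = arctan(1.6401) = 58.63°.

θ_B ≈ 58.63°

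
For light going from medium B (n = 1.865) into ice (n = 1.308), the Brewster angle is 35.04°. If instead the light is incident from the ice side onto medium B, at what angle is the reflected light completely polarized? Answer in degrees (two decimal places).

The two Brewster angles are complementary: θ_B' = 90° − θ_B = 90° − 35.04° = 54.96°.

θ_B' ≈ 54.96°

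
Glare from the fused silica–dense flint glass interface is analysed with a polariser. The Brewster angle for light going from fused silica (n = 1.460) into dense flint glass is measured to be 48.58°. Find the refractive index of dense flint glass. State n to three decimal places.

Full polarization of the reflected beam means tan θ_B = n₂/n₁, where n₁ is the incident medium (fused silica).
n₂ = n₁ tan θ_B = 1.460 × tan 48.58° = 1.655.

n ≈ 1.655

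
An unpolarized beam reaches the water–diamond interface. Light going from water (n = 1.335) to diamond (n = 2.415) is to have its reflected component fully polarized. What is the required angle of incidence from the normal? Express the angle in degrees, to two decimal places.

θ_B ≈ 61.07°

At Brewster's angle the reflected and refracted rays are perpendicular, which with Snell's law gives tan θ_B = n₂/n₁.
Here n₂/n₁ = 2.415/1.335 = 1.8090, and Brewster's law gives tan θ_B = n₂/n₁.
So θ_B = arctan 1.8090 = 61.07°.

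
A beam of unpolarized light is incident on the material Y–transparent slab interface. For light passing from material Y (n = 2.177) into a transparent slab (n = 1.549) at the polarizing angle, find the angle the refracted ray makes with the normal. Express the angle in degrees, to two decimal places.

θ_t ≈ 54.57°

First find Brewster's angle: tan θ_B = 1.549/2.177 = 0.7115, giving θ_B = 35.43°.
The refracted ray is perpendicular to the reflected ray, so θ_t = 90° − θ_B = 54.57°.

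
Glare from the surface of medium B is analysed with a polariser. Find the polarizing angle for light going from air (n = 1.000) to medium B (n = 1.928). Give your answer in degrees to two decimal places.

Brewster's condition: tan θ_B = n₂/n₁ = 1.928/1.000 = 1.9280.
θ_B = arctan(1.9280) = 62.59°.

θ_B ≈ 62.59°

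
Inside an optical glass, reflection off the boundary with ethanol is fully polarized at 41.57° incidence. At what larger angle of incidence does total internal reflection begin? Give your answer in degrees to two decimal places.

tan θ_B = n₂/n₁ = tan 41.57° = 0.8869.
Total internal reflection: sin θ_c = n₂/n₁ = 0.8869.
θ_c = arcsin(0.8869) = 62.49°.

θ_c ≈ 62.49°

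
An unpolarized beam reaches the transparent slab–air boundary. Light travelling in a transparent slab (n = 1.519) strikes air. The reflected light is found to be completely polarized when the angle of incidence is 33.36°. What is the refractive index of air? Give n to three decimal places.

At Brewster's angle, tan θ_B = n₂/n₁ with n₁ on the incident side (a transparent slab) and n₂ on the transmitted side (air).
n₂ = n₁ tan θ_B = 1.519 × tan 33.36° = 1.000.

n ≈ 1.000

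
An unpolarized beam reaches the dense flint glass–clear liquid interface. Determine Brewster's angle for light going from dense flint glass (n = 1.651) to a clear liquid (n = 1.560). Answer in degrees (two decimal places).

tan θ_B = n₂/n₁ = 1.560/1.651 = 0.9449.
So θ_B = arctan 0.9449 = 43.38°.

θ_B ≈ 43.38°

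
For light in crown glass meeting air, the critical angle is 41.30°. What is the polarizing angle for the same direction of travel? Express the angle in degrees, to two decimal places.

sin θ_c = n₂/n₁, so n₂/n₁ = sin 41.30° = 0.6600.
Brewster: tan θ_B = n₂/n₁ = 0.6600.
θ_B = arctan(0.6600) = 33.42°.

θ_B ≈ 33.42°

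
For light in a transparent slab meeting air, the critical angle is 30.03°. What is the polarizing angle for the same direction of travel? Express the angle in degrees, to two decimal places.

θ_B ≈ 26.59°

sin θ_c = n₂/n₁, so n₂/n₁ = sin 30.03° = 0.5005.
Brewster: tan θ_B = n₂/n₁ = 0.5005.
θ_B = arctan(0.5005) = 26.59°.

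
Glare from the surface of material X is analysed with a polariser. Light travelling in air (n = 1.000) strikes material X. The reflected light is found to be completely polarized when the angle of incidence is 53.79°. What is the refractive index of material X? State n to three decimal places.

Full polarization of the reflected beam means tan θ_B = n₂/n₁, where n₁ is the incident medium (air).
n₂ = n₁ tan θ_B = 1.000 × tan 53.79° = 1.366.

n ≈ 1.366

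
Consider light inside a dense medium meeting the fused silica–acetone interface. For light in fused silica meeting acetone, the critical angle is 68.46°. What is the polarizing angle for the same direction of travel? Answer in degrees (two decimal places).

θ_B ≈ 42.93°

sin θ_c = n₂/n₁, so n₂/n₁ = sin 68.46° = 0.9302.
Brewster: tan θ_B = n₂/n₁ = 0.9302.
θ_B = arctan(0.9302) = 42.93°.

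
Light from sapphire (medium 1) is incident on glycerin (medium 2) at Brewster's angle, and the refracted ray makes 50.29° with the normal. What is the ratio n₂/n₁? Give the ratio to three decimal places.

n₂/n₁ ≈ 0.831

θ_B + θ_t = 90°, so θ_B = 90° − 50.29° = 39.71°.
tan θ_B = n₂/n₁, so n₂/n₁ = tan 39.71° = 0.831.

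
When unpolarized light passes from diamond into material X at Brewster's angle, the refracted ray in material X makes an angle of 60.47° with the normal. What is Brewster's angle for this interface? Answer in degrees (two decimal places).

θ_B ≈ 29.53°

Brewster's condition makes the reflected and refracted beams perpendicular: θ_B + θ_t = 90°.
θ_B = 90° − 60.47° = 29.53°.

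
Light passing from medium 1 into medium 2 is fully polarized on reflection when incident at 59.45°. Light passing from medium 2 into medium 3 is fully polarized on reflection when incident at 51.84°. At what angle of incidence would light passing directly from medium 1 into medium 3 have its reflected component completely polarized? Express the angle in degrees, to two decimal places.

n₂/n₁ = tan 59.45° = 1.6943 and n₃/n₂ = tan 51.84° = 1.2726.
Multiplying, n₃/n₁ = 1.6943 × 1.2726 = 2.1561, and θ_B(1→3) = arctan 2.1561 = 65.12°.

θ_B ≈ 65.12°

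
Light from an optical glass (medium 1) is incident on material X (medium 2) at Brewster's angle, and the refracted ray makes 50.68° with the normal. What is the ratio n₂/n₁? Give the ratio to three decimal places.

n₂/n₁ ≈ 0.819

θ_B + θ_t = 90°, so θ_B = 90° − 50.68° = 39.32°.
tan θ_B = n₂/n₁, so n₂/n₁ = tan 39.32° = 0.819.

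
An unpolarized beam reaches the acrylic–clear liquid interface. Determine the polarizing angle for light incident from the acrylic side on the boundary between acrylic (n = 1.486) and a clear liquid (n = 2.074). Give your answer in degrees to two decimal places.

tan θ_B = n₂/n₁ = 2.074/1.486 = 1.3957.
So θ_B = arctan 1.3957 = 54.38°.

θ_B ≈ 54.38°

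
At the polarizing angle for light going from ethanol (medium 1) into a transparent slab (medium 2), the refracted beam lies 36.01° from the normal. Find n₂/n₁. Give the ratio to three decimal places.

θ_B + θ_t = 90°, so θ_B = 90° − 36.01° = 53.99°.
Then n₂/n₁ = tan θ_B = tan 53.99° = 1.376.

n₂/n₁ ≈ 1.376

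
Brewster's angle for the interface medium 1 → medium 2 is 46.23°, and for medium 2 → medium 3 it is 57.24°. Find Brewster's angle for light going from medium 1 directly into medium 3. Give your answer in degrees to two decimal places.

θ_B ≈ 58.35°

Each Brewster angle gives a ratio: n₂/n₁ = tan 46.23° = 1.0439, n₃/n₂ = tan 57.24° = 1.5541.
Multiplying, n₃/n₁ = 1.0439 × 1.5541 = 1.6223, and θ_B(1→3) = arctan 1.6223 = 58.35°.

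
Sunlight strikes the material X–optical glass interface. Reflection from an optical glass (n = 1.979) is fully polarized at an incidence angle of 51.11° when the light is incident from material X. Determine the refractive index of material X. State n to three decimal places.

Full polarization of the reflected beam means tan θ_B = n₂/n₁, where n₁ is the incident medium (material X).
n₁ = n₂ / tan θ_B = 1.979 / tan 51.11° = 1.596.

n ≈ 1.596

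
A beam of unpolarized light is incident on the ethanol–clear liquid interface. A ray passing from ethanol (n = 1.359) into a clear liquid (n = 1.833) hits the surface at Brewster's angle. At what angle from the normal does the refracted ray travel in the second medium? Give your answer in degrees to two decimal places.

tan θ_B = n₂/n₁ = 1.833/1.359 = 1.3488, so θ_B = 53.45°.
Since θ_B + θ_t = 90° at Brewster incidence, θ_t = 90° − 53.45° = 36.55°.

θ_t ≈ 36.55°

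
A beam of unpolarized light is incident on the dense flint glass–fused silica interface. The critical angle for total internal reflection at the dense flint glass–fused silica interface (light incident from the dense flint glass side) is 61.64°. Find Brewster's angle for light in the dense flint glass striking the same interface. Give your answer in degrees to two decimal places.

θ_B ≈ 41.35°

sin θ_c = n₂/n₁, so n₂/n₁ = sin 61.64° = 0.8800.
Brewster: tan θ_B = n₂/n₁ = 0.8800.
θ_B = arctan(0.8800) = 41.35°.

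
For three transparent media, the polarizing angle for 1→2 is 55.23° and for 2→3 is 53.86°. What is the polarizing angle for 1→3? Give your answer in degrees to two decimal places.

θ_B ≈ 63.12°

Each Brewster angle gives a ratio: n₂/n₁ = tan 55.23° = 1.4404, n₃/n₂ = tan 53.86° = 1.3693.
n₃/n₁ = 1.9724. Then tan θ_B(1→3) = n₃/n₁, so θ_B(1→3) = arctan(1.9724) = 63.12°.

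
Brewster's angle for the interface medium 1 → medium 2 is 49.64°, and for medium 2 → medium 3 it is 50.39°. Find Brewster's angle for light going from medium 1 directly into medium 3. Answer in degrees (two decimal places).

tan θ_B(1→2) = n₂/n₁ = tan 49.64° = 1.1767.
tan θ_B(2→3) = n₃/n₂ = tan 50.39° = 1.2084.
Multiplying, n₃/n₁ = 1.1767 × 1.2084 = 1.4218, and θ_B(1→3) = arctan 1.4218 = 54.88°.

θ_B ≈ 54.88°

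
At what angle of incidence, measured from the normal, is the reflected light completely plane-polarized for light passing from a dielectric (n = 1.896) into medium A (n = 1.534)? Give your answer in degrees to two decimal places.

At Brewster's angle the reflected and refracted rays are perpendicular, which with Snell's law gives tan θ_B = n₂/n₁.
tan θ_B = n₂/n₁ = 1.534/1.896 = 0.8091. Taking the arctangent, θ_B = 38.98°.

θ_B ≈ 38.98°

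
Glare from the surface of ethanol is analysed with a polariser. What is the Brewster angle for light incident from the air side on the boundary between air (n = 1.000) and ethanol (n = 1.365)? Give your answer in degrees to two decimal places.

θ_B ≈ 53.77°

Brewster's condition: tan θ_B = n₂/n₁ = 1.365/1.000 = 1.3650.
So θ_B = arctan 1.3650 = 53.77°.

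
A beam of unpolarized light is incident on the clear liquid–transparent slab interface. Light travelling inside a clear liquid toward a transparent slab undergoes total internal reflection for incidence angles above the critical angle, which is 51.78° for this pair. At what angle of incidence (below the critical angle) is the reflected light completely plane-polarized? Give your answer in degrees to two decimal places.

θ_B ≈ 38.15°

sin θ_c = n₂/n₁, so n₂/n₁ = sin 51.78° = 0.7856.
Brewster: tan θ_B = n₂/n₁ = 0.7856.
θ_B = arctan(0.7856) = 38.15°.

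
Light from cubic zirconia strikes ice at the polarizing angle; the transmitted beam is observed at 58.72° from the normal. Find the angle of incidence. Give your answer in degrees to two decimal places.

θ_B ≈ 31.28°

Since the reflected and refracted rays are at right angles at the polarizing angle, θ_B + θ_t = 90°.
θ_B = 90° − 58.72° = 31.28°.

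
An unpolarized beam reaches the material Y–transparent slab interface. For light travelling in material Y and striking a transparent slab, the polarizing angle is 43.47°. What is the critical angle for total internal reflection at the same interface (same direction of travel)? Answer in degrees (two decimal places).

From Brewster, n₂/n₁ = tan θ_B = tan 43.47° = 0.9480.
Then sin θ_c = n₂/n₁ = 0.9480, so θ_c = arcsin 0.9480 = 71.44°.

θ_c ≈ 71.44°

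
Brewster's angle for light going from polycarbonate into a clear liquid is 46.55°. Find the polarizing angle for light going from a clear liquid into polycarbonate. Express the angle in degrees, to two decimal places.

θ_B' ≈ 43.45°

tan θ_B' = n₁/n₂ = 1/tan θ_B, so θ_B' = 90° − θ_B.
θ_B' = 90° − 46.55° = 43.45°.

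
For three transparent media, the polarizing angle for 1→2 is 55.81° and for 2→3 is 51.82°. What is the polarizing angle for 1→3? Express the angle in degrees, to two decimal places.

θ_B ≈ 61.89°

n₂/n₁ = tan 55.81° = 1.4720 and n₃/n₂ = tan 51.82° = 1.2717.
Multiplying, n₃/n₁ = 1.4720 × 1.2717 = 1.8719, and θ_B(1→3) = arctan 1.8719 = 61.89°.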